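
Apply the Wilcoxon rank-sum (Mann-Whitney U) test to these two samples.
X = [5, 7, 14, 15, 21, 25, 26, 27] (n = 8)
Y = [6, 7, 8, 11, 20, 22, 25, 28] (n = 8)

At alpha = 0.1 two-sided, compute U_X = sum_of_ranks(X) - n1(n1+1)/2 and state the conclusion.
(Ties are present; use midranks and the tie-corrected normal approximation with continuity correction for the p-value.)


Step 1: Combine and sort all 16 observations; assign midranks.
sorted (value, group): (5,X), (6,Y), (7,X), (7,Y), (8,Y), (11,Y), (14,X), (15,X), (20,Y), (21,X), (22,Y), (25,X), (25,Y), (26,X), (27,X), (28,Y)
ranks: 5->1, 6->2, 7->3.5, 7->3.5, 8->5, 11->6, 14->7, 15->8, 20->9, 21->10, 22->11, 25->12.5, 25->12.5, 26->14, 27->15, 28->16
Step 2: Rank sum for X: R1 = 1 + 3.5 + 7 + 8 + 10 + 12.5 + 14 + 15 = 71.
Step 3: U_X = R1 - n1(n1+1)/2 = 71 - 8*9/2 = 71 - 36 = 35.
       U_Y = n1*n2 - U_X = 64 - 35 = 29.
Step 4: Ties are present, so use the tie-corrected normal approximation (with continuity correction) for the p-value.
Step 5: p-value = 0.792597; compare to alpha = 0.1. fail to reject H0.

U_X = 35, p = 0.792597, fail to reject H0 at alpha = 0.1.


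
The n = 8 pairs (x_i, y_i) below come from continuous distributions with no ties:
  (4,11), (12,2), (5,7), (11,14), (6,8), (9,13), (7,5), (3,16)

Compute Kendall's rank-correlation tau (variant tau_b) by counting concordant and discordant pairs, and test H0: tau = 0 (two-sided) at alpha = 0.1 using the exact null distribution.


Step 1: Enumerate the 28 unordered pairs (i,j) with i<j and classify each by sign(x_j-x_i) * sign(y_j-y_i).
  (1,2):dx=+8,dy=-9->D; (1,3):dx=+1,dy=-4->D; (1,4):dx=+7,dy=+3->C; (1,5):dx=+2,dy=-3->D
  (1,6):dx=+5,dy=+2->C; (1,7):dx=+3,dy=-6->D; (1,8):dx=-1,dy=+5->D; (2,3):dx=-7,dy=+5->D
  (2,4):dx=-1,dy=+12->D; (2,5):dx=-6,dy=+6->D; (2,6):dx=-3,dy=+11->D; (2,7):dx=-5,dy=+3->D
  (2,8):dx=-9,dy=+14->D; (3,4):dx=+6,dy=+7->C; (3,5):dx=+1,dy=+1->C; (3,6):dx=+4,dy=+6->C
  (3,7):dx=+2,dy=-2->D; (3,8):dx=-2,dy=+9->D; (4,5):dx=-5,dy=-6->C; (4,6):dx=-2,dy=-1->C
  (4,7):dx=-4,dy=-9->C; (4,8):dx=-8,dy=+2->D; (5,6):dx=+3,dy=+5->C; (5,7):dx=+1,dy=-3->D
  (5,8):dx=-3,dy=+8->D; (6,7):dx=-2,dy=-8->C; (6,8):dx=-6,dy=+3->D; (7,8):dx=-4,dy=+11->D
Step 2: C = 10, D = 18, total pairs = 28.
Step 3: tau = (C - D)/(n(n-1)/2) = (10 - 18)/28 = -0.285714.
Step 4: Exact two-sided p-value (enumerate n! = 40320 permutations of y under H0): p = 0.398760.
Step 5: alpha = 0.1. fail to reject H0.

tau_b = -0.2857 (C=10, D=18), p = 0.398760, fail to reject H0.


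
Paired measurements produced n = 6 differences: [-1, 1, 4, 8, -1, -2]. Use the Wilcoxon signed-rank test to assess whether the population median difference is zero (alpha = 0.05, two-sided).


Step 1: Drop any zero differences (none here) and take |d_i|.
|d| = [1, 1, 4, 8, 1, 2]
Step 2: Midrank |d_i| (ties get averaged ranks).
ranks: |1|->2, |1|->2, |4|->5, |8|->6, |1|->2, |2|->4
Step 3: Attach original signs; sum ranks with positive sign and with negative sign.
W+ = 2 + 5 + 6 = 13
W- = 2 + 2 + 4 = 8
(Check: W+ + W- = 21 should equal n(n+1)/2 = 21.)
Step 4: Test statistic W = min(W+, W-) = 8.
Step 5: Ties in |d|, so use the tie-corrected normal approximation.
        E[W] = n(n+1)/4 = 6*7/4 = 10.5.
        Tie groups: |d|=1 (t=3); sum(t^3 - t) = 24.
        Var[W] = n(n+1)(2n+1)/24 - sum(t^3-t)/48 = 546/24 - 24/48 = 22.25.
        z = (W - E[W]) / sqrt(Var[W]) = (8 - 10.5) / 4.7170 = -0.5300.
        Two-sided p = 2*Phi(z) = 0.596113.
Step 6: alpha = 0.05. fail to reject H0.

W+ = 13, W- = 8, W = min = 8, p = 0.596113, fail to reject H0.


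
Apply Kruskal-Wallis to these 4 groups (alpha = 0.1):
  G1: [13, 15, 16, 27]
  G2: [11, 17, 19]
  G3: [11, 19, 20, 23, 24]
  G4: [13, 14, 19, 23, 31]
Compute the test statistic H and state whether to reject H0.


Step 1: Combine all N = 17 observations and assign midranks.
sorted (value, group, rank): (11,G2,1.5), (11,G3,1.5), (13,G1,3.5), (13,G4,3.5), (14,G4,5), (15,G1,6), (16,G1,7), (17,G2,8), (19,G2,10), (19,G3,10), (19,G4,10), (20,G3,12), (23,G3,13.5), (23,G4,13.5), (24,G3,15), (27,G1,16), (31,G4,17)
Step 2: Sum ranks within each group.
R_1 = 32.5 (n_1 = 4)
R_2 = 19.5 (n_2 = 3)
R_3 = 52 (n_3 = 5)
R_4 = 49 (n_4 = 5)
Step 3: H = 12/(N(N+1)) * sum(R_i^2/n_i) - 3(N+1)
     = 12/(17*18) * (32.5^2/4 + 19.5^2/3 + 52^2/5 + 49^2/5) - 3*18
     = 0.039216 * 1411.81 - 54
     = 1.365196.
Step 4: Ties present; correction factor C = 1 - 42/(17^3 - 17) = 0.991422. Corrected H = 1.365196 / 0.991422 = 1.377009.
Step 5: Under H0, H ~ chi^2(3); p-value = 0.710933.
Step 6: alpha = 0.1. fail to reject H0.

H = 1.3770, df = 3, p = 0.710933, fail to reject H0.


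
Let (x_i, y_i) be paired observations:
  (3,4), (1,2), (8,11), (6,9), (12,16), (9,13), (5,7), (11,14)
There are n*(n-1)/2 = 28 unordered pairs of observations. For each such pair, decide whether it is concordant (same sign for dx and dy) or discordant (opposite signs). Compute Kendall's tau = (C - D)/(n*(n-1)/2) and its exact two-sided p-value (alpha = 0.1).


Step 1: Enumerate the 28 unordered pairs (i,j) with i<j and classify each by sign(x_j-x_i) * sign(y_j-y_i).
  (1,2):dx=-2,dy=-2->C; (1,3):dx=+5,dy=+7->C; (1,4):dx=+3,dy=+5->C; (1,5):dx=+9,dy=+12->C
  (1,6):dx=+6,dy=+9->C; (1,7):dx=+2,dy=+3->C; (1,8):dx=+8,dy=+10->C; (2,3):dx=+7,dy=+9->C
  (2,4):dx=+5,dy=+7->C; (2,5):dx=+11,dy=+14->C; (2,6):dx=+8,dy=+11->C; (2,7):dx=+4,dy=+5->C
  (2,8):dx=+10,dy=+12->C; (3,4):dx=-2,dy=-2->C; (3,5):dx=+4,dy=+5->C; (3,6):dx=+1,dy=+2->C
  (3,7):dx=-3,dy=-4->C; (3,8):dx=+3,dy=+3->C; (4,5):dx=+6,dy=+7->C; (4,6):dx=+3,dy=+4->C
  (4,7):dx=-1,dy=-2->C; (4,8):dx=+5,dy=+5->C; (5,6):dx=-3,dy=-3->C; (5,7):dx=-7,dy=-9->C
  (5,8):dx=-1,dy=-2->C; (6,7):dx=-4,dy=-6->C; (6,8):dx=+2,dy=+1->C; (7,8):dx=+6,dy=+7->C
Step 2: C = 28, D = 0, total pairs = 28.
Step 3: tau = (C - D)/(n(n-1)/2) = (28 - 0)/28 = 1.000000.
Step 4: Exact two-sided p-value (enumerate n! = 40320 permutations of y under H0): p = 0.000050.
Step 5: alpha = 0.1. reject H0.

tau_b = 1.0000 (C=28, D=0), p = 0.000050, reject H0.


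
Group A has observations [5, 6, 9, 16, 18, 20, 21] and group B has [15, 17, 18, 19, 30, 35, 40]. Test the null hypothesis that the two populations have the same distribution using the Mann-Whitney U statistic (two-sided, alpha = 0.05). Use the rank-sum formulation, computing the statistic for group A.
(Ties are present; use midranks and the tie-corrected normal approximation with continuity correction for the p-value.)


Step 1: Combine and sort all 14 observations; assign midranks.
sorted (value, group): (5,X), (6,X), (9,X), (15,Y), (16,X), (17,Y), (18,X), (18,Y), (19,Y), (20,X), (21,X), (30,Y), (35,Y), (40,Y)
ranks: 5->1, 6->2, 9->3, 15->4, 16->5, 17->6, 18->7.5, 18->7.5, 19->9, 20->10, 21->11, 30->12, 35->13, 40->14
Step 2: Rank sum for X: R1 = 1 + 2 + 3 + 5 + 7.5 + 10 + 11 = 39.5.
Step 3: U_X = R1 - n1(n1+1)/2 = 39.5 - 7*8/2 = 39.5 - 28 = 11.5.
       U_Y = n1*n2 - U_X = 49 - 11.5 = 37.5.
Step 4: Ties are present, so use the tie-corrected normal approximation (with continuity correction) for the p-value.
Step 5: p-value = 0.109832; compare to alpha = 0.05. fail to reject H0.

U_X = 11.5, p = 0.109832, fail to reject H0 at alpha = 0.05.


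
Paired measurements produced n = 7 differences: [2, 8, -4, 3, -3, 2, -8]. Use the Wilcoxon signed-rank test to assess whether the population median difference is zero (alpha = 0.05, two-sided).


Step 1: Drop any zero differences (none here) and take |d_i|.
|d| = [2, 8, 4, 3, 3, 2, 8]
Step 2: Midrank |d_i| (ties get averaged ranks).
ranks: |2|->1.5, |8|->6.5, |4|->5, |3|->3.5, |3|->3.5, |2|->1.5, |8|->6.5
Step 3: Attach original signs; sum ranks with positive sign and with negative sign.
W+ = 1.5 + 6.5 + 3.5 + 1.5 = 13
W- = 5 + 3.5 + 6.5 = 15
(Check: W+ + W- = 28 should equal n(n+1)/2 = 28.)
Step 4: Test statistic W = min(W+, W-) = 13.
Step 5: Ties in |d|, so use the tie-corrected normal approximation.
        E[W] = n(n+1)/4 = 7*8/4 = 14.
        Tie groups: |d|=2 (t=2), |d|=3 (t=2), |d|=8 (t=2); sum(t^3 - t) = 18.
        Var[W] = n(n+1)(2n+1)/24 - sum(t^3-t)/48 = 840/24 - 18/48 = 34.625.
        z = (W - E[W]) / sqrt(Var[W]) = (13 - 14) / 5.8843 = -0.1699.
        Two-sided p = 2*Phi(z) = 0.865054.
Step 6: alpha = 0.05. fail to reject H0.

W+ = 13, W- = 15, W = min = 13, p = 0.865054, fail to reject H0.


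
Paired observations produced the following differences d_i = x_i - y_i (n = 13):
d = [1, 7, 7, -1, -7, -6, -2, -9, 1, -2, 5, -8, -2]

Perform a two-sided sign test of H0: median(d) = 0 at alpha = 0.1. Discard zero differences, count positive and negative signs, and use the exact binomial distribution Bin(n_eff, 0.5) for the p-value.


Step 1: Discard zero differences. Original n = 13; n_eff = number of nonzero differences = 13.
Nonzero differences (with sign): +1, +7, +7, -1, -7, -6, -2, -9, +1, -2, +5, -8, -2
Step 2: Count signs: positive = 5, negative = 8.
Step 3: Under H0: P(positive) = 0.5, so the number of positives S ~ Bin(13, 0.5).
Step 4: Two-sided exact p-value = sum of Bin(13,0.5) probabilities at or below the observed probability = 0.581055.
Step 5: alpha = 0.1. fail to reject H0.

n_eff = 13, pos = 5, neg = 8, p = 0.581055, fail to reject H0.


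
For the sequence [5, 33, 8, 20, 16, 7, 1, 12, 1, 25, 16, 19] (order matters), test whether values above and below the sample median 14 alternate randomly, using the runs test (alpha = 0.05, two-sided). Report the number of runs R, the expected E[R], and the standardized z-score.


Step 1: Compute median = 14; label A = above, B = below.
Labels in order: BABAABBBBAAA  (n_A = 6, n_B = 6)
Step 2: Count runs R = 6.
Step 3: Under H0 (random ordering), E[R] = 2*n_A*n_B/(n_A+n_B) + 1 = 2*6*6/12 + 1 = 7.0000.
        Var[R] = 2*n_A*n_B*(2*n_A*n_B - n_A - n_B) / ((n_A+n_B)^2 * (n_A+n_B-1)) = 4320/1584 = 2.7273.
        SD[R] = 1.6514.
Step 4: Continuity-corrected z = (R + 0.5 - E[R]) / SD[R] = (6 + 0.5 - 7.0000) / 1.6514 = -0.3028.
Step 5: Two-sided p-value via normal approximation = 2*(1 - Phi(|z|)) = 0.762069.
Step 6: alpha = 0.05. fail to reject H0.

R = 6, z = -0.3028, p = 0.762069, fail to reject H0.


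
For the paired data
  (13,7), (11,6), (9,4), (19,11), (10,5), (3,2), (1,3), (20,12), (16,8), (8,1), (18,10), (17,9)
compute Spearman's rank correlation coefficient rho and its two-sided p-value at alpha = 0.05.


Step 1: Rank x and y separately (midranks; no ties here).
rank(x): 13->7, 11->6, 9->4, 19->11, 10->5, 3->2, 1->1, 20->12, 16->8, 8->3, 18->10, 17->9
rank(y): 7->7, 6->6, 4->4, 11->11, 5->5, 2->2, 3->3, 12->12, 8->8, 1->1, 10->10, 9->9
Step 2: d_i = R_x(i) - R_y(i); compute d_i^2.
  (7-7)^2=0, (6-6)^2=0, (4-4)^2=0, (11-11)^2=0, (5-5)^2=0, (2-2)^2=0, (1-3)^2=4, (12-12)^2=0, (8-8)^2=0, (3-1)^2=4, (10-10)^2=0, (9-9)^2=0
sum(d^2) = 8.
Step 3: rho = 1 - 6*8 / (12*(12^2 - 1)) = 1 - 48/1716 = 0.972028.
Step 4: Under H0, t = rho * sqrt((n-2)/(1-rho^2)) = 13.0876 ~ t(10).
Step 5: Two-sided p-value from the t-distribution with 10 df = 0.000000.
Step 6: alpha = 0.05. reject H0.

rho = 0.9720, p = 0.000000, reject H0 at alpha = 0.05.


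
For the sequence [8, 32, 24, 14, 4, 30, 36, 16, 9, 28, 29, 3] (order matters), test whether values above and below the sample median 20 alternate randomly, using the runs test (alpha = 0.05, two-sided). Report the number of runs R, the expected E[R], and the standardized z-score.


Step 1: Compute median = 20; label A = above, B = below.
Labels in order: BAABBAABBAAB  (n_A = 6, n_B = 6)
Step 2: Count runs R = 7.
Step 3: Under H0 (random ordering), E[R] = 2*n_A*n_B/(n_A+n_B) + 1 = 2*6*6/12 + 1 = 7.0000.
        Var[R] = 2*n_A*n_B*(2*n_A*n_B - n_A - n_B) / ((n_A+n_B)^2 * (n_A+n_B-1)) = 4320/1584 = 2.7273.
        SD[R] = 1.6514.
Step 4: R = E[R], so z = 0 with no continuity correction.
Step 5: Two-sided p-value via normal approximation = 2*(1 - Phi(|z|)) = 1.000000.
Step 6: alpha = 0.05. fail to reject H0.

R = 7, z = 0.0000, p = 1.000000, fail to reject H0.


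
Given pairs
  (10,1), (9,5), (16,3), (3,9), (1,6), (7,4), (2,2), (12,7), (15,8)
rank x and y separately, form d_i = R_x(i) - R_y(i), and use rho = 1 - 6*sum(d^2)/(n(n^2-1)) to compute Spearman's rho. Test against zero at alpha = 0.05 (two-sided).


Step 1: Rank x and y separately (midranks; no ties here).
rank(x): 10->6, 9->5, 16->9, 3->3, 1->1, 7->4, 2->2, 12->7, 15->8
rank(y): 1->1, 5->5, 3->3, 9->9, 6->6, 4->4, 2->2, 7->7, 8->8
Step 2: d_i = R_x(i) - R_y(i); compute d_i^2.
  (6-1)^2=25, (5-5)^2=0, (9-3)^2=36, (3-9)^2=36, (1-6)^2=25, (4-4)^2=0, (2-2)^2=0, (7-7)^2=0, (8-8)^2=0
sum(d^2) = 122.
Step 3: rho = 1 - 6*122 / (9*(9^2 - 1)) = 1 - 732/720 = -0.016667.
Step 4: Under H0, t = rho * sqrt((n-2)/(1-rho^2)) = -0.0441 ~ t(7).
Step 5: Two-sided p-value from the t-distribution with 7 df = 0.966055.
Step 6: alpha = 0.05. fail to reject H0.

rho = -0.0167, p = 0.966055, fail to reject H0 at alpha = 0.05.


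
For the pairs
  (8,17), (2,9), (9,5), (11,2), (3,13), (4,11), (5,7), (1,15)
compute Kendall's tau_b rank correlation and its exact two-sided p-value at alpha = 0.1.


Step 1: Enumerate the 28 unordered pairs (i,j) with i<j and classify each by sign(x_j-x_i) * sign(y_j-y_i).
  (1,2):dx=-6,dy=-8->C; (1,3):dx=+1,dy=-12->D; (1,4):dx=+3,dy=-15->D; (1,5):dx=-5,dy=-4->C
  (1,6):dx=-4,dy=-6->C; (1,7):dx=-3,dy=-10->C; (1,8):dx=-7,dy=-2->C; (2,3):dx=+7,dy=-4->D
  (2,4):dx=+9,dy=-7->D; (2,5):dx=+1,dy=+4->C; (2,6):dx=+2,dy=+2->C; (2,7):dx=+3,dy=-2->D
  (2,8):dx=-1,dy=+6->D; (3,4):dx=+2,dy=-3->D; (3,5):dx=-6,dy=+8->D; (3,6):dx=-5,dy=+6->D
  (3,7):dx=-4,dy=+2->D; (3,8):dx=-8,dy=+10->D; (4,5):dx=-8,dy=+11->D; (4,6):dx=-7,dy=+9->D
  (4,7):dx=-6,dy=+5->D; (4,8):dx=-10,dy=+13->D; (5,6):dx=+1,dy=-2->D; (5,7):dx=+2,dy=-6->D
  (5,8):dx=-2,dy=+2->D; (6,7):dx=+1,dy=-4->D; (6,8):dx=-3,dy=+4->D; (7,8):dx=-4,dy=+8->D
Step 2: C = 7, D = 21, total pairs = 28.
Step 3: tau = (C - D)/(n(n-1)/2) = (7 - 21)/28 = -0.500000.
Step 4: Exact two-sided p-value (enumerate n! = 40320 permutations of y under H0): p = 0.108681.
Step 5: alpha = 0.1. fail to reject H0.

tau_b = -0.5000 (C=7, D=21), p = 0.108681, fail to reject H0.


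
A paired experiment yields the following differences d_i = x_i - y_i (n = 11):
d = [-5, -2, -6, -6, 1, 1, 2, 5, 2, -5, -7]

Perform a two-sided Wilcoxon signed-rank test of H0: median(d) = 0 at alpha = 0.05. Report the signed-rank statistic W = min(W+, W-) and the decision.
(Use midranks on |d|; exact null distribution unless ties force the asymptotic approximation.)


Step 1: Drop any zero differences (none here) and take |d_i|.
|d| = [5, 2, 6, 6, 1, 1, 2, 5, 2, 5, 7]
Step 2: Midrank |d_i| (ties get averaged ranks).
ranks: |5|->7, |2|->4, |6|->9.5, |6|->9.5, |1|->1.5, |1|->1.5, |2|->4, |5|->7, |2|->4, |5|->7, |7|->11
Step 3: Attach original signs; sum ranks with positive sign and with negative sign.
W+ = 1.5 + 1.5 + 4 + 7 + 4 = 18
W- = 7 + 4 + 9.5 + 9.5 + 7 + 11 = 48
(Check: W+ + W- = 66 should equal n(n+1)/2 = 66.)
Step 4: Test statistic W = min(W+, W-) = 18.
Step 5: Ties in |d|, so use the tie-corrected normal approximation.
        E[W] = n(n+1)/4 = 11*12/4 = 33.
        Tie groups: |d|=1 (t=2), |d|=2 (t=3), |d|=5 (t=3), |d|=6 (t=2); sum(t^3 - t) = 60.
        Var[W] = n(n+1)(2n+1)/24 - sum(t^3-t)/48 = 3036/24 - 60/48 = 125.25.
        z = (W - E[W]) / sqrt(Var[W]) = (18 - 33) / 11.1915 = -1.3403.
        Two-sided p = 2*Phi(z) = 0.180147.
Step 6: alpha = 0.05. fail to reject H0.

W+ = 18, W- = 48, W = min = 18, p = 0.180147, fail to reject H0.


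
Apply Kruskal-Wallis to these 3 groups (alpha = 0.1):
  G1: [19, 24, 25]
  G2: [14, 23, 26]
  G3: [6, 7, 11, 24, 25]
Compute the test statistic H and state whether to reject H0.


Step 1: Combine all N = 11 observations and assign midranks.
sorted (value, group, rank): (6,G3,1), (7,G3,2), (11,G3,3), (14,G2,4), (19,G1,5), (23,G2,6), (24,G1,7.5), (24,G3,7.5), (25,G1,9.5), (25,G3,9.5), (26,G2,11)
Step 2: Sum ranks within each group.
R_1 = 22 (n_1 = 3)
R_2 = 21 (n_2 = 3)
R_3 = 23 (n_3 = 5)
Step 3: H = 12/(N(N+1)) * sum(R_i^2/n_i) - 3(N+1)
     = 12/(11*12) * (22^2/3 + 21^2/3 + 23^2/5) - 3*12
     = 0.090909 * 414.133 - 36
     = 1.648485.
Step 4: Ties present; correction factor C = 1 - 12/(11^3 - 11) = 0.990909. Corrected H = 1.648485 / 0.990909 = 1.663609.
Step 5: Under H0, H ~ chi^2(2); p-value = 0.435263.
Step 6: alpha = 0.1. fail to reject H0.

H = 1.6636, df = 2, p = 0.435263, fail to reject H0.


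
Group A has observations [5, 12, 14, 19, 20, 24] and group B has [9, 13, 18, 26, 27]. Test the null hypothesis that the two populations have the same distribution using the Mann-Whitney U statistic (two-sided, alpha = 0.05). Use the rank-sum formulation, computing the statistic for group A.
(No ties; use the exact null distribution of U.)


Step 1: Combine and sort all 11 observations; assign midranks.
sorted (value, group): (5,X), (9,Y), (12,X), (13,Y), (14,X), (18,Y), (19,X), (20,X), (24,X), (26,Y), (27,Y)
ranks: 5->1, 9->2, 12->3, 13->4, 14->5, 18->6, 19->7, 20->8, 24->9, 26->10, 27->11
Step 2: Rank sum for X: R1 = 1 + 3 + 5 + 7 + 8 + 9 = 33.
Step 3: U_X = R1 - n1(n1+1)/2 = 33 - 6*7/2 = 33 - 21 = 12.
       U_Y = n1*n2 - U_X = 30 - 12 = 18.
Step 4: No ties, so the exact null distribution of U (based on enumerating the C(11,6) = 462 equally likely rank assignments) gives the two-sided p-value.
Step 5: p-value = 0.662338; compare to alpha = 0.05. fail to reject H0.

U_X = 12, p = 0.662338, fail to reject H0 at alpha = 0.05.


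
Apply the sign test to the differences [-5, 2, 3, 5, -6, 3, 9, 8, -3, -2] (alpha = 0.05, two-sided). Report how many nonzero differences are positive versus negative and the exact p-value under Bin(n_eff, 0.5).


Step 1: Discard zero differences. Original n = 10; n_eff = number of nonzero differences = 10.
Nonzero differences (with sign): -5, +2, +3, +5, -6, +3, +9, +8, -3, -2
Step 2: Count signs: positive = 6, negative = 4.
Step 3: Under H0: P(positive) = 0.5, so the number of positives S ~ Bin(10, 0.5).
Step 4: Two-sided exact p-value = sum of Bin(10,0.5) probabilities at or below the observed probability = 0.753906.
Step 5: alpha = 0.05. fail to reject H0.

n_eff = 10, pos = 6, neg = 4, p = 0.753906, fail to reject H0.


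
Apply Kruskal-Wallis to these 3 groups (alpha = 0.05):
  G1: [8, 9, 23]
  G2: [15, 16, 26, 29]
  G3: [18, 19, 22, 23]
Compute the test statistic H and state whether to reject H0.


Step 1: Combine all N = 11 observations and assign midranks.
sorted (value, group, rank): (8,G1,1), (9,G1,2), (15,G2,3), (16,G2,4), (18,G3,5), (19,G3,6), (22,G3,7), (23,G1,8.5), (23,G3,8.5), (26,G2,10), (29,G2,11)
Step 2: Sum ranks within each group.
R_1 = 11.5 (n_1 = 3)
R_2 = 28 (n_2 = 4)
R_3 = 26.5 (n_3 = 4)
Step 3: H = 12/(N(N+1)) * sum(R_i^2/n_i) - 3(N+1)
     = 12/(11*12) * (11.5^2/3 + 28^2/4 + 26.5^2/4) - 3*12
     = 0.090909 * 415.646 - 36
     = 1.785985.
Step 4: Ties present; correction factor C = 1 - 6/(11^3 - 11) = 0.995455. Corrected H = 1.785985 / 0.995455 = 1.794140.
Step 5: Under H0, H ~ chi^2(2); p-value = 0.407763.
Step 6: alpha = 0.05. fail to reject H0.

H = 1.7941, df = 2, p = 0.407763, fail to reject H0.


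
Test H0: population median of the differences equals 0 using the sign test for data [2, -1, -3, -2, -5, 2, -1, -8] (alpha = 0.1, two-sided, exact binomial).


Step 1: Discard zero differences. Original n = 8; n_eff = number of nonzero differences = 8.
Nonzero differences (with sign): +2, -1, -3, -2, -5, +2, -1, -8
Step 2: Count signs: positive = 2, negative = 6.
Step 3: Under H0: P(positive) = 0.5, so the number of positives S ~ Bin(8, 0.5).
Step 4: Two-sided exact p-value = sum of Bin(8,0.5) probabilities at or below the observed probability = 0.289062.
Step 5: alpha = 0.1. fail to reject H0.

n_eff = 8, pos = 2, neg = 6, p = 0.289062, fail to reject H0.


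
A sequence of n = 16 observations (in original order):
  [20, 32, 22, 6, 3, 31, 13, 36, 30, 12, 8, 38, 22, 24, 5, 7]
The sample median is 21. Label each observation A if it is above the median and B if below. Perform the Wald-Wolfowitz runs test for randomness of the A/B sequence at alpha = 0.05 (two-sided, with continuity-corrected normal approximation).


Step 1: Compute median = 21; label A = above, B = below.
Labels in order: BAABBABAABBAAABB  (n_A = 8, n_B = 8)
Step 2: Count runs R = 9.
Step 3: Under H0 (random ordering), E[R] = 2*n_A*n_B/(n_A+n_B) + 1 = 2*8*8/16 + 1 = 9.0000.
        Var[R] = 2*n_A*n_B*(2*n_A*n_B - n_A - n_B) / ((n_A+n_B)^2 * (n_A+n_B-1)) = 14336/3840 = 3.7333.
        SD[R] = 1.9322.
Step 4: R = E[R], so z = 0 with no continuity correction.
Step 5: Two-sided p-value via normal approximation = 2*(1 - Phi(|z|)) = 1.000000.
Step 6: alpha = 0.05. fail to reject H0.

R = 9, z = 0.0000, p = 1.000000, fail to reject H0.


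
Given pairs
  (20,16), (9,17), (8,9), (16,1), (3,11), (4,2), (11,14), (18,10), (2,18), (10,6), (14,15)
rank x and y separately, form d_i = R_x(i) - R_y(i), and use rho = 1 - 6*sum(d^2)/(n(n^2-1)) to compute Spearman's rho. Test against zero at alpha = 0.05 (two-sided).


Step 1: Rank x and y separately (midranks; no ties here).
rank(x): 20->11, 9->5, 8->4, 16->9, 3->2, 4->3, 11->7, 18->10, 2->1, 10->6, 14->8
rank(y): 16->9, 17->10, 9->4, 1->1, 11->6, 2->2, 14->7, 10->5, 18->11, 6->3, 15->8
Step 2: d_i = R_x(i) - R_y(i); compute d_i^2.
  (11-9)^2=4, (5-10)^2=25, (4-4)^2=0, (9-1)^2=64, (2-6)^2=16, (3-2)^2=1, (7-7)^2=0, (10-5)^2=25, (1-11)^2=100, (6-3)^2=9, (8-8)^2=0
sum(d^2) = 244.
Step 3: rho = 1 - 6*244 / (11*(11^2 - 1)) = 1 - 1464/1320 = -0.109091.
Step 4: Under H0, t = rho * sqrt((n-2)/(1-rho^2)) = -0.3292 ~ t(9).
Step 5: Two-sided p-value from the t-distribution with 9 df = 0.749509.
Step 6: alpha = 0.05. fail to reject H0.

rho = -0.1091, p = 0.749509, fail to reject H0 at alpha = 0.05.


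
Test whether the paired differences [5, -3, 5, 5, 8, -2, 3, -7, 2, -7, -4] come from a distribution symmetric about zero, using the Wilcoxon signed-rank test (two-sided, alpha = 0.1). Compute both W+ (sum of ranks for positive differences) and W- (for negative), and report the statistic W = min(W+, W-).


Step 1: Drop any zero differences (none here) and take |d_i|.
|d| = [5, 3, 5, 5, 8, 2, 3, 7, 2, 7, 4]
Step 2: Midrank |d_i| (ties get averaged ranks).
ranks: |5|->7, |3|->3.5, |5|->7, |5|->7, |8|->11, |2|->1.5, |3|->3.5, |7|->9.5, |2|->1.5, |7|->9.5, |4|->5
Step 3: Attach original signs; sum ranks with positive sign and with negative sign.
W+ = 7 + 7 + 7 + 11 + 3.5 + 1.5 = 37
W- = 3.5 + 1.5 + 9.5 + 9.5 + 5 = 29
(Check: W+ + W- = 66 should equal n(n+1)/2 = 66.)
Step 4: Test statistic W = min(W+, W-) = 29.
Step 5: Ties in |d|, so use the tie-corrected normal approximation.
        E[W] = n(n+1)/4 = 11*12/4 = 33.
        Tie groups: |d|=2 (t=2), |d|=3 (t=2), |d|=5 (t=3), |d|=7 (t=2); sum(t^3 - t) = 42.
        Var[W] = n(n+1)(2n+1)/24 - sum(t^3-t)/48 = 3036/24 - 42/48 = 125.625.
        z = (W - E[W]) / sqrt(Var[W]) = (29 - 33) / 11.2083 = -0.3569.
        Two-sided p = 2*Phi(z) = 0.721182.
Step 6: alpha = 0.1. fail to reject H0.

W+ = 37, W- = 29, W = min = 29, p = 0.721182, fail to reject H0.


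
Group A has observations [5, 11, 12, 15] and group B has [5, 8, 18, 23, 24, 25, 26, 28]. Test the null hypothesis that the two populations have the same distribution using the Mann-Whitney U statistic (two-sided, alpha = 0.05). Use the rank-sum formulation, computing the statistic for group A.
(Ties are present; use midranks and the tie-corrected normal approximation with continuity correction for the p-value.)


Step 1: Combine and sort all 12 observations; assign midranks.
sorted (value, group): (5,X), (5,Y), (8,Y), (11,X), (12,X), (15,X), (18,Y), (23,Y), (24,Y), (25,Y), (26,Y), (28,Y)
ranks: 5->1.5, 5->1.5, 8->3, 11->4, 12->5, 15->6, 18->7, 23->8, 24->9, 25->10, 26->11, 28->12
Step 2: Rank sum for X: R1 = 1.5 + 4 + 5 + 6 = 16.5.
Step 3: U_X = R1 - n1(n1+1)/2 = 16.5 - 4*5/2 = 16.5 - 10 = 6.5.
       U_Y = n1*n2 - U_X = 32 - 6.5 = 25.5.
Step 4: Ties are present, so use the tie-corrected normal approximation (with continuity correction) for the p-value.
Step 5: p-value = 0.125707; compare to alpha = 0.05. fail to reject H0.

U_X = 6.5, p = 0.125707, fail to reject H0 at alpha = 0.05.


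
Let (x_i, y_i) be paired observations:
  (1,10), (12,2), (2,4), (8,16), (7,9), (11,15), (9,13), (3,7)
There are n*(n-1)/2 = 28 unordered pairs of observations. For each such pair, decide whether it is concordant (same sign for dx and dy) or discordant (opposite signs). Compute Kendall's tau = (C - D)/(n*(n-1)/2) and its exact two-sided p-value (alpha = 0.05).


Step 1: Enumerate the 28 unordered pairs (i,j) with i<j and classify each by sign(x_j-x_i) * sign(y_j-y_i).
  (1,2):dx=+11,dy=-8->D; (1,3):dx=+1,dy=-6->D; (1,4):dx=+7,dy=+6->C; (1,5):dx=+6,dy=-1->D
  (1,6):dx=+10,dy=+5->C; (1,7):dx=+8,dy=+3->C; (1,8):dx=+2,dy=-3->D; (2,3):dx=-10,dy=+2->D
  (2,4):dx=-4,dy=+14->D; (2,5):dx=-5,dy=+7->D; (2,6):dx=-1,dy=+13->D; (2,7):dx=-3,dy=+11->D
  (2,8):dx=-9,dy=+5->D; (3,4):dx=+6,dy=+12->C; (3,5):dx=+5,dy=+5->C; (3,6):dx=+9,dy=+11->C
  (3,7):dx=+7,dy=+9->C; (3,8):dx=+1,dy=+3->C; (4,5):dx=-1,dy=-7->C; (4,6):dx=+3,dy=-1->D
  (4,7):dx=+1,dy=-3->D; (4,8):dx=-5,dy=-9->C; (5,6):dx=+4,dy=+6->C; (5,7):dx=+2,dy=+4->C
  (5,8):dx=-4,dy=-2->C; (6,7):dx=-2,dy=-2->C; (6,8):dx=-8,dy=-8->C; (7,8):dx=-6,dy=-6->C
Step 2: C = 16, D = 12, total pairs = 28.
Step 3: tau = (C - D)/(n(n-1)/2) = (16 - 12)/28 = 0.142857.
Step 4: Exact two-sided p-value (enumerate n! = 40320 permutations of y under H0): p = 0.719544.
Step 5: alpha = 0.05. fail to reject H0.

tau_b = 0.1429 (C=16, D=12), p = 0.719544, fail to reject H0.


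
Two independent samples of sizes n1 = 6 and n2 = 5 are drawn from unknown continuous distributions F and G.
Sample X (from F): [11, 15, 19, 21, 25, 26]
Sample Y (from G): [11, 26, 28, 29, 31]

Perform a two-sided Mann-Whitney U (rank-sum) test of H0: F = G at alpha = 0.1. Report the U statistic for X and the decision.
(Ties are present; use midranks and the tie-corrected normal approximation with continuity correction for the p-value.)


Step 1: Combine and sort all 11 observations; assign midranks.
sorted (value, group): (11,X), (11,Y), (15,X), (19,X), (21,X), (25,X), (26,X), (26,Y), (28,Y), (29,Y), (31,Y)
ranks: 11->1.5, 11->1.5, 15->3, 19->4, 21->5, 25->6, 26->7.5, 26->7.5, 28->9, 29->10, 31->11
Step 2: Rank sum for X: R1 = 1.5 + 3 + 4 + 5 + 6 + 7.5 = 27.
Step 3: U_X = R1 - n1(n1+1)/2 = 27 - 6*7/2 = 27 - 21 = 6.
       U_Y = n1*n2 - U_X = 30 - 6 = 24.
Step 4: Ties are present, so use the tie-corrected normal approximation (with continuity correction) for the p-value.
Step 5: p-value = 0.119000; compare to alpha = 0.1. fail to reject H0.

U_X = 6, p = 0.119000, fail to reject H0 at alpha = 0.1.


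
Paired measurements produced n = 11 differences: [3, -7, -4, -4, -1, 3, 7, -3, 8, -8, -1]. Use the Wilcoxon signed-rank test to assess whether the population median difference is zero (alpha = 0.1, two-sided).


Step 1: Drop any zero differences (none here) and take |d_i|.
|d| = [3, 7, 4, 4, 1, 3, 7, 3, 8, 8, 1]
Step 2: Midrank |d_i| (ties get averaged ranks).
ranks: |3|->4, |7|->8.5, |4|->6.5, |4|->6.5, |1|->1.5, |3|->4, |7|->8.5, |3|->4, |8|->10.5, |8|->10.5, |1|->1.5
Step 3: Attach original signs; sum ranks with positive sign and with negative sign.
W+ = 4 + 4 + 8.5 + 10.5 = 27
W- = 8.5 + 6.5 + 6.5 + 1.5 + 4 + 10.5 + 1.5 = 39
(Check: W+ + W- = 66 should equal n(n+1)/2 = 66.)
Step 4: Test statistic W = min(W+, W-) = 27.
Step 5: Ties in |d|, so use the tie-corrected normal approximation.
        E[W] = n(n+1)/4 = 11*12/4 = 33.
        Tie groups: |d|=1 (t=2), |d|=3 (t=3), |d|=4 (t=2), |d|=7 (t=2), |d|=8 (t=2); sum(t^3 - t) = 48.
        Var[W] = n(n+1)(2n+1)/24 - sum(t^3-t)/48 = 3036/24 - 48/48 = 125.5.
        z = (W - E[W]) / sqrt(Var[W]) = (27 - 33) / 11.2027 = -0.5356.
        Two-sided p = 2*Phi(z) = 0.592245.
Step 6: alpha = 0.1. fail to reject H0.

W+ = 27, W- = 39, W = min = 27, p = 0.592245, fail to reject H0.


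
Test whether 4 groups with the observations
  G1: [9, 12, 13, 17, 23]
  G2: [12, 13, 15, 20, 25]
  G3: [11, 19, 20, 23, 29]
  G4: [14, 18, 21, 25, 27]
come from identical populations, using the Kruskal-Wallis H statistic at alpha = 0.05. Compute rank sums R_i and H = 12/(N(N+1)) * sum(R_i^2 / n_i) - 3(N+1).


Step 1: Combine all N = 20 observations and assign midranks.
sorted (value, group, rank): (9,G1,1), (11,G3,2), (12,G1,3.5), (12,G2,3.5), (13,G1,5.5), (13,G2,5.5), (14,G4,7), (15,G2,8), (17,G1,9), (18,G4,10), (19,G3,11), (20,G2,12.5), (20,G3,12.5), (21,G4,14), (23,G1,15.5), (23,G3,15.5), (25,G2,17.5), (25,G4,17.5), (27,G4,19), (29,G3,20)
Step 2: Sum ranks within each group.
R_1 = 34.5 (n_1 = 5)
R_2 = 47 (n_2 = 5)
R_3 = 61 (n_3 = 5)
R_4 = 67.5 (n_4 = 5)
Step 3: H = 12/(N(N+1)) * sum(R_i^2/n_i) - 3(N+1)
     = 12/(20*21) * (34.5^2/5 + 47^2/5 + 61^2/5 + 67.5^2/5) - 3*21
     = 0.028571 * 2335.3 - 63
     = 3.722857.
Step 4: Ties present; correction factor C = 1 - 30/(20^3 - 20) = 0.996241. Corrected H = 3.722857 / 0.996241 = 3.736906.
Step 5: Under H0, H ~ chi^2(3); p-value = 0.291311.
Step 6: alpha = 0.05. fail to reject H0.

H = 3.7369, df = 3, p = 0.291311, fail to reject H0.


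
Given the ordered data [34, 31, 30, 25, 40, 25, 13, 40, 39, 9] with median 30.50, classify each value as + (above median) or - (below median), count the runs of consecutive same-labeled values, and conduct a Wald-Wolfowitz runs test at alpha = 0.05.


Step 1: Compute median = 30.50; label A = above, B = below.
Labels in order: AABBABBAAB  (n_A = 5, n_B = 5)
Step 2: Count runs R = 6.
Step 3: Under H0 (random ordering), E[R] = 2*n_A*n_B/(n_A+n_B) + 1 = 2*5*5/10 + 1 = 6.0000.
        Var[R] = 2*n_A*n_B*(2*n_A*n_B - n_A - n_B) / ((n_A+n_B)^2 * (n_A+n_B-1)) = 2000/900 = 2.2222.
        SD[R] = 1.4907.
Step 4: R = E[R], so z = 0 with no continuity correction.
Step 5: Two-sided p-value via normal approximation = 2*(1 - Phi(|z|)) = 1.000000.
Step 6: alpha = 0.05. fail to reject H0.

R = 6, z = 0.0000, p = 1.000000, fail to reject H0.


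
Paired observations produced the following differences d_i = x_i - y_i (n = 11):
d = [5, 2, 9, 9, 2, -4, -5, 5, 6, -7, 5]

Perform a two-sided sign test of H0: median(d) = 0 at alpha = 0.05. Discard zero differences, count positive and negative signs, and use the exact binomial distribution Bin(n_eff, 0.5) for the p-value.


Step 1: Discard zero differences. Original n = 11; n_eff = number of nonzero differences = 11.
Nonzero differences (with sign): +5, +2, +9, +9, +2, -4, -5, +5, +6, -7, +5
Step 2: Count signs: positive = 8, negative = 3.
Step 3: Under H0: P(positive) = 0.5, so the number of positives S ~ Bin(11, 0.5).
Step 4: Two-sided exact p-value = sum of Bin(11,0.5) probabilities at or below the observed probability = 0.226562.
Step 5: alpha = 0.05. fail to reject H0.

n_eff = 11, pos = 8, neg = 3, p = 0.226562, fail to reject H0.


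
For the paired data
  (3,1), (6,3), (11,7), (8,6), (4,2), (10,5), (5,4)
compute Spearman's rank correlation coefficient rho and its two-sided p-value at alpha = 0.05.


Step 1: Rank x and y separately (midranks; no ties here).
rank(x): 3->1, 6->4, 11->7, 8->5, 4->2, 10->6, 5->3
rank(y): 1->1, 3->3, 7->7, 6->6, 2->2, 5->5, 4->4
Step 2: d_i = R_x(i) - R_y(i); compute d_i^2.
  (1-1)^2=0, (4-3)^2=1, (7-7)^2=0, (5-6)^2=1, (2-2)^2=0, (6-5)^2=1, (3-4)^2=1
sum(d^2) = 4.
Step 3: rho = 1 - 6*4 / (7*(7^2 - 1)) = 1 - 24/336 = 0.928571.
Step 4: Under H0, t = rho * sqrt((n-2)/(1-rho^2)) = 5.5943 ~ t(5).
Step 5: Two-sided p-value from the t-distribution with 5 df = 0.002519.
Step 6: alpha = 0.05. reject H0.

rho = 0.9286, p = 0.002519, reject H0 at alpha = 0.05.


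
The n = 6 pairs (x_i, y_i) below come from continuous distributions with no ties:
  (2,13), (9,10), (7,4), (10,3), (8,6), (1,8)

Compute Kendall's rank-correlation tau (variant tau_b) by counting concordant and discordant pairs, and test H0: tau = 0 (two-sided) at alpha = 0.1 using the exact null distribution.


Step 1: Enumerate the 15 unordered pairs (i,j) with i<j and classify each by sign(x_j-x_i) * sign(y_j-y_i).
  (1,2):dx=+7,dy=-3->D; (1,3):dx=+5,dy=-9->D; (1,4):dx=+8,dy=-10->D; (1,5):dx=+6,dy=-7->D
  (1,6):dx=-1,dy=-5->C; (2,3):dx=-2,dy=-6->C; (2,4):dx=+1,dy=-7->D; (2,5):dx=-1,dy=-4->C
  (2,6):dx=-8,dy=-2->C; (3,4):dx=+3,dy=-1->D; (3,5):dx=+1,dy=+2->C; (3,6):dx=-6,dy=+4->D
  (4,5):dx=-2,dy=+3->D; (4,6):dx=-9,dy=+5->D; (5,6):dx=-7,dy=+2->D
Step 2: C = 5, D = 10, total pairs = 15.
Step 3: tau = (C - D)/(n(n-1)/2) = (5 - 10)/15 = -0.333333.
Step 4: Exact two-sided p-value (enumerate n! = 720 permutations of y under H0): p = 0.469444.
Step 5: alpha = 0.1. fail to reject H0.

tau_b = -0.3333 (C=5, D=10), p = 0.469444, fail to reject H0.


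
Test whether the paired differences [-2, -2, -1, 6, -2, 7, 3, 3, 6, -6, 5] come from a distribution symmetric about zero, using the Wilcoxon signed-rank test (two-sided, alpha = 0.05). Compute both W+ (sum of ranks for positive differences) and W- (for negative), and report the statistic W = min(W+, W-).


Step 1: Drop any zero differences (none here) and take |d_i|.
|d| = [2, 2, 1, 6, 2, 7, 3, 3, 6, 6, 5]
Step 2: Midrank |d_i| (ties get averaged ranks).
ranks: |2|->3, |2|->3, |1|->1, |6|->9, |2|->3, |7|->11, |3|->5.5, |3|->5.5, |6|->9, |6|->9, |5|->7
Step 3: Attach original signs; sum ranks with positive sign and with negative sign.
W+ = 9 + 11 + 5.5 + 5.5 + 9 + 7 = 47
W- = 3 + 3 + 1 + 3 + 9 = 19
(Check: W+ + W- = 66 should equal n(n+1)/2 = 66.)
Step 4: Test statistic W = min(W+, W-) = 19.
Step 5: Ties in |d|, so use the tie-corrected normal approximation.
        E[W] = n(n+1)/4 = 11*12/4 = 33.
        Tie groups: |d|=2 (t=3), |d|=3 (t=2), |d|=6 (t=3); sum(t^3 - t) = 54.
        Var[W] = n(n+1)(2n+1)/24 - sum(t^3-t)/48 = 3036/24 - 54/48 = 125.375.
        z = (W - E[W]) / sqrt(Var[W]) = (19 - 33) / 11.1971 = -1.2503.
        Two-sided p = 2*Phi(z) = 0.211181.
Step 6: alpha = 0.05. fail to reject H0.

W+ = 47, W- = 19, W = min = 19, p = 0.211181, fail to reject H0.


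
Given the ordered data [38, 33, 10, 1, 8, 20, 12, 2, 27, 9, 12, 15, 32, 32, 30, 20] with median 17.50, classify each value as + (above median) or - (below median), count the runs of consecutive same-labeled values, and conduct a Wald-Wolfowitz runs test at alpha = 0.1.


Step 1: Compute median = 17.50; label A = above, B = below.
Labels in order: AABBBABBABBBAAAA  (n_A = 8, n_B = 8)
Step 2: Count runs R = 7.
Step 3: Under H0 (random ordering), E[R] = 2*n_A*n_B/(n_A+n_B) + 1 = 2*8*8/16 + 1 = 9.0000.
        Var[R] = 2*n_A*n_B*(2*n_A*n_B - n_A - n_B) / ((n_A+n_B)^2 * (n_A+n_B-1)) = 14336/3840 = 3.7333.
        SD[R] = 1.9322.
Step 4: Continuity-corrected z = (R + 0.5 - E[R]) / SD[R] = (7 + 0.5 - 9.0000) / 1.9322 = -0.7763.
Step 5: Two-sided p-value via normal approximation = 2*(1 - Phi(|z|)) = 0.437558.
Step 6: alpha = 0.1. fail to reject H0.

R = 7, z = -0.7763, p = 0.437558, fail to reject H0.


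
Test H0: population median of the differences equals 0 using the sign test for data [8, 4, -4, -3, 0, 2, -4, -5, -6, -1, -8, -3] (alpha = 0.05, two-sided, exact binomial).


Step 1: Discard zero differences. Original n = 12; n_eff = number of nonzero differences = 11.
Nonzero differences (with sign): +8, +4, -4, -3, +2, -4, -5, -6, -1, -8, -3
Step 2: Count signs: positive = 3, negative = 8.
Step 3: Under H0: P(positive) = 0.5, so the number of positives S ~ Bin(11, 0.5).
Step 4: Two-sided exact p-value = sum of Bin(11,0.5) probabilities at or below the observed probability = 0.226562.
Step 5: alpha = 0.05. fail to reject H0.

n_eff = 11, pos = 3, neg = 8, p = 0.226562, fail to reject H0.


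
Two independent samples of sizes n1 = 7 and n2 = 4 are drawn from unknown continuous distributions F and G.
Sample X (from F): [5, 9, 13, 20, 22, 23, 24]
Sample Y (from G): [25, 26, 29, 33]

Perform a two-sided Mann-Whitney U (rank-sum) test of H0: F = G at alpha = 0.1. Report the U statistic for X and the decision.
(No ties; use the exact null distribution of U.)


Step 1: Combine and sort all 11 observations; assign midranks.
sorted (value, group): (5,X), (9,X), (13,X), (20,X), (22,X), (23,X), (24,X), (25,Y), (26,Y), (29,Y), (33,Y)
ranks: 5->1, 9->2, 13->3, 20->4, 22->5, 23->6, 24->7, 25->8, 26->9, 29->10, 33->11
Step 2: Rank sum for X: R1 = 1 + 2 + 3 + 4 + 5 + 6 + 7 = 28.
Step 3: U_X = R1 - n1(n1+1)/2 = 28 - 7*8/2 = 28 - 28 = 0.
       U_Y = n1*n2 - U_X = 28 - 0 = 28.
Step 4: No ties, so the exact null distribution of U (based on enumerating the C(11,7) = 330 equally likely rank assignments) gives the two-sided p-value.
Step 5: p-value = 0.006061; compare to alpha = 0.1. reject H0.

U_X = 0, p = 0.006061, reject H0 at alpha = 0.1.


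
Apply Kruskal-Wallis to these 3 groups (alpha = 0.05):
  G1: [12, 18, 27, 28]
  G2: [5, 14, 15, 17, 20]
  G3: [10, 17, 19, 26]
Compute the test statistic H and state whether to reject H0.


Step 1: Combine all N = 13 observations and assign midranks.
sorted (value, group, rank): (5,G2,1), (10,G3,2), (12,G1,3), (14,G2,4), (15,G2,5), (17,G2,6.5), (17,G3,6.5), (18,G1,8), (19,G3,9), (20,G2,10), (26,G3,11), (27,G1,12), (28,G1,13)
Step 2: Sum ranks within each group.
R_1 = 36 (n_1 = 4)
R_2 = 26.5 (n_2 = 5)
R_3 = 28.5 (n_3 = 4)
Step 3: H = 12/(N(N+1)) * sum(R_i^2/n_i) - 3(N+1)
     = 12/(13*14) * (36^2/4 + 26.5^2/5 + 28.5^2/4) - 3*14
     = 0.065934 * 667.513 - 42
     = 2.011813.
Step 4: Ties present; correction factor C = 1 - 6/(13^3 - 13) = 0.997253. Corrected H = 2.011813 / 0.997253 = 2.017355.
Step 5: Under H0, H ~ chi^2(2); p-value = 0.364701.
Step 6: alpha = 0.05. fail to reject H0.

H = 2.0174, df = 2, p = 0.364701, fail to reject H0.


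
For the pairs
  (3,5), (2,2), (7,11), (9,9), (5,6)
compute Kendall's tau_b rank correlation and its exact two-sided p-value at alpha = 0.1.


Step 1: Enumerate the 10 unordered pairs (i,j) with i<j and classify each by sign(x_j-x_i) * sign(y_j-y_i).
  (1,2):dx=-1,dy=-3->C; (1,3):dx=+4,dy=+6->C; (1,4):dx=+6,dy=+4->C; (1,5):dx=+2,dy=+1->C
  (2,3):dx=+5,dy=+9->C; (2,4):dx=+7,dy=+7->C; (2,5):dx=+3,dy=+4->C; (3,4):dx=+2,dy=-2->D
  (3,5):dx=-2,dy=-5->C; (4,5):dx=-4,dy=-3->C
Step 2: C = 9, D = 1, total pairs = 10.
Step 3: tau = (C - D)/(n(n-1)/2) = (9 - 1)/10 = 0.800000.
Step 4: Exact two-sided p-value (enumerate n! = 120 permutations of y under H0): p = 0.083333.
Step 5: alpha = 0.1. reject H0.

tau_b = 0.8000 (C=9, D=1), p = 0.083333, reject H0.


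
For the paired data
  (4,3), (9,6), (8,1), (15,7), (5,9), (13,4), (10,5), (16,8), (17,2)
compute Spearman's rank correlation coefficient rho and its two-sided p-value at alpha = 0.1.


Step 1: Rank x and y separately (midranks; no ties here).
rank(x): 4->1, 9->4, 8->3, 15->7, 5->2, 13->6, 10->5, 16->8, 17->9
rank(y): 3->3, 6->6, 1->1, 7->7, 9->9, 4->4, 5->5, 8->8, 2->2
Step 2: d_i = R_x(i) - R_y(i); compute d_i^2.
  (1-3)^2=4, (4-6)^2=4, (3-1)^2=4, (7-7)^2=0, (2-9)^2=49, (6-4)^2=4, (5-5)^2=0, (8-8)^2=0, (9-2)^2=49
sum(d^2) = 114.
Step 3: rho = 1 - 6*114 / (9*(9^2 - 1)) = 1 - 684/720 = 0.050000.
Step 4: Under H0, t = rho * sqrt((n-2)/(1-rho^2)) = 0.1325 ~ t(7).
Step 5: Two-sided p-value from the t-distribution with 7 df = 0.898353.
Step 6: alpha = 0.1. fail to reject H0.

rho = 0.0500, p = 0.898353, fail to reject H0 at alpha = 0.1.


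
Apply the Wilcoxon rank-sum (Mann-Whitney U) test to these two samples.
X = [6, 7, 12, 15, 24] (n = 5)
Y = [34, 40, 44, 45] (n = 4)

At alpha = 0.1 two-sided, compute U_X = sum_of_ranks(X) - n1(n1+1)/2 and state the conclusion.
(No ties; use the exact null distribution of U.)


Step 1: Combine and sort all 9 observations; assign midranks.
sorted (value, group): (6,X), (7,X), (12,X), (15,X), (24,X), (34,Y), (40,Y), (44,Y), (45,Y)
ranks: 6->1, 7->2, 12->3, 15->4, 24->5, 34->6, 40->7, 44->8, 45->9
Step 2: Rank sum for X: R1 = 1 + 2 + 3 + 4 + 5 = 15.
Step 3: U_X = R1 - n1(n1+1)/2 = 15 - 5*6/2 = 15 - 15 = 0.
       U_Y = n1*n2 - U_X = 20 - 0 = 20.
Step 4: No ties, so the exact null distribution of U (based on enumerating the C(9,5) = 126 equally likely rank assignments) gives the two-sided p-value.
Step 5: p-value = 0.015873; compare to alpha = 0.1. reject H0.

U_X = 0, p = 0.015873, reject H0 at alpha = 0.1.


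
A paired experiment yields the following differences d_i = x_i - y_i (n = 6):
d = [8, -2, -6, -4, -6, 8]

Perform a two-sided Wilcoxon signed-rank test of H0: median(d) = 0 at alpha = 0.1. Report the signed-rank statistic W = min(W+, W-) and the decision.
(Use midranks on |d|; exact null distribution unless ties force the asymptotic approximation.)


Step 1: Drop any zero differences (none here) and take |d_i|.
|d| = [8, 2, 6, 4, 6, 8]
Step 2: Midrank |d_i| (ties get averaged ranks).
ranks: |8|->5.5, |2|->1, |6|->3.5, |4|->2, |6|->3.5, |8|->5.5
Step 3: Attach original signs; sum ranks with positive sign and with negative sign.
W+ = 5.5 + 5.5 = 11
W- = 1 + 3.5 + 2 + 3.5 = 10
(Check: W+ + W- = 21 should equal n(n+1)/2 = 21.)
Step 4: Test statistic W = min(W+, W-) = 10.
Step 5: Ties in |d|, so use the tie-corrected normal approximation.
        E[W] = n(n+1)/4 = 6*7/4 = 10.5.
        Tie groups: |d|=6 (t=2), |d|=8 (t=2); sum(t^3 - t) = 12.
        Var[W] = n(n+1)(2n+1)/24 - sum(t^3-t)/48 = 546/24 - 12/48 = 22.5.
        z = (W - E[W]) / sqrt(Var[W]) = (10 - 10.5) / 4.7434 = -0.1054.
        Two-sided p = 2*Phi(z) = 0.916051.
Step 6: alpha = 0.1. fail to reject H0.

W+ = 11, W- = 10, W = min = 10, p = 0.916051, fail to reject H0.
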